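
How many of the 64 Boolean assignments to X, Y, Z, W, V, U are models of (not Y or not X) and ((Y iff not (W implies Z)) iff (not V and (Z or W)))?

22

Initial set: {((not Y or not X) and ((Y iff not (W implies Z)) iff (not V and (Z or W))))}.
((not Y or not X) and ((Y iff not (W implies Z)) iff (not V and (Z or W)))): α-rule — add (not Y or not X), ((Y iff not (W implies Z)) iff (not V and (Z or W))).
(not Y or not X): β-rule — branch into not Y  //  not X.
  branch 1 (add not Y):
    ((Y iff not (W implies Z)) iff (not V and (Z or W))): β-rule — branch into (Y iff not (W implies Z)), (not V and (Z or W))  //  not (Y iff not (W implies Z)), not (not V and (Z or W)).
      branch 1.1 (add (Y iff not (W implies Z)), (not V and (Z or W))):
        (not V and (Z or W)): α-rule — add not V, (Z or W).
        (Y iff not (W implies Z)): β-rule — branch into Y, not (W implies Z)  //  not Y, not not (W implies Z).
          branch 1.1.1 (add Y, not (W implies Z)):
            × closes — contains both Y and not Y.
          branch 1.1.2 (add not Y, not not (W implies Z)):
            (Z or W): β-rule — branch into Z  //  W.
              branch 1.1.2.1 (add Z):
                not not (W implies Z): β-rule — branch into not W  //  Z.
                  branch 1.1.2.1.1 (add not W):
                    ○ open, literals {V=F, W=F, Y=F, Z=T}.
                  branch 1.1.2.1.2 (add Z):
                    ○ open, literals {V=F, Y=F, Z=T}.
              branch 1.1.2.2 (add W):
                not not (W implies Z): β-rule — branch into not W  //  Z.
                  branch 1.1.2.2.1 (add not W):
                    × closes — contains both W and not W.
                  branch 1.1.2.2.2 (add Z):
                    ○ open, literals {V=F, W=T, Y=F, Z=T}.
      branch 1.2 (add not (Y iff not (W implies Z)), not (not V and (Z or W))):
        not (Y iff not (W implies Z)): β-rule — branch into Y, not not (W implies Z)  //  not Y, not (W implies Z).
          branch 1.2.1 (add Y, not not (W implies Z)):
            × closes — contains both Y and not Y.
          branch 1.2.2 (add not Y, not (W implies Z)):
            not (W implies Z): α-rule — add W, not Z.
            not (not V and (Z or W)): β-rule — branch into not not V  //  not (Z or W).
              branch 1.2.2.1 (add not not V):
                ○ open, literals {V=T, W=T, Y=F, Z=F}.
              branch 1.2.2.2 (add not (Z or W)):
                not (Z or W): α-rule — add not Z, not W.
                × closes — contains both W and not W.
  branch 2 (add not X):
    ((Y iff not (W implies Z)) iff (not V and (Z or W))): β-rule — branch into (Y iff not (W implies Z)), (not V and (Z or W))  //  not (Y iff not (W implies Z)), not (not V and (Z or W)).
      branch 2.1 (add (Y iff not (W implies Z)), (not V and (Z or W))):
        (not V and (Z or W)): α-rule — add not V, (Z or W).
        (Y iff not (W implies Z)): β-rule — branch into Y, not (W implies Z)  //  not Y, not not (W implies Z).
          branch 2.1.1 (add Y, not (W implies Z)):
            not (W implies Z): α-rule — add W, not Z.
            (Z or W): β-rule — branch into Z  //  W.
              branch 2.1.1.1 (add Z):
                × closes — contains both Z and not Z.
              branch 2.1.1.2 (add W):
                ○ open, literals {V=F, W=T, X=F, Y=T, Z=F}.
          branch 2.1.2 (add not Y, not not (W implies Z)):
            (Z or W): β-rule — branch into Z  //  W.
              branch 2.1.2.1 (add Z):
                not not (W implies Z): β-rule — branch into not W  //  Z.
                  branch 2.1.2.1.1 (add not W):
                    ○ open, literals {V=F, W=F, X=F, Y=F, Z=T}.
                  branch 2.1.2.1.2 (add Z):
                    ○ open, literals {V=F, X=F, Y=F, Z=T}.
              branch 2.1.2.2 (add W):
                not not (W implies Z): β-rule — branch into not W  //  Z.
                  branch 2.1.2.2.1 (add not W):
                    × closes — contains both W and not W.
                  branch 2.1.2.2.2 (add Z):
                    ○ open, literals {V=F, W=T, X=F, Y=F, Z=T}.
      branch 2.2 (add not (Y iff not (W implies Z)), not (not V and (Z or W))):
        not (Y iff not (W implies Z)): β-rule — branch into Y, not not (W implies Z)  //  not Y, not (W implies Z).
          branch 2.2.1 (add Y, not not (W implies Z)):
            not (not V and (Z or W)): β-rule — branch into not not V  //  not (Z or W).
              branch 2.2.1.1 (add not not V):
                not not (W implies Z): β-rule — branch into not W  //  Z.
                  branch 2.2.1.1.1 (add not W):
                    ○ open, literals {V=T, W=F, X=F, Y=T}.
                  branch 2.2.1.1.2 (add Z):
                    ○ open, literals {V=T, X=F, Y=T, Z=T}.
              branch 2.2.1.2 (add not (Z or W)):
                not (Z or W): α-rule — add not Z, not W.
                not not (W implies Z): β-rule — branch into not W  //  Z.
                  branch 2.2.1.2.1 (add not W):
                    ○ open, literals {W=F, X=F, Y=T, Z=F}.
                  branch 2.2.1.2.2 (add Z):
                    × closes — contains both Z and not Z.
          branch 2.2.2 (add not Y, not (W implies Z)):
            not (W implies Z): α-rule — add W, not Z.
            not (not V and (Z or W)): β-rule — branch into not not V  //  not (Z or W).
              branch 2.2.2.1 (add not not V):
                ○ open, literals {V=T, W=T, X=F, Y=F, Z=F}.
              branch 2.2.2.2 (add not (Z or W)):
                not (Z or W): α-rule — add not Z, not W.
                × closes — contains both W and not W.
8 branches closed, 12 open.
Each open branch fixes some atoms; the unmentioned ones are free. Counting distinct full assignments: branch {V=F, W=F, Y=F, Z=T} (X, U) contributes 4 new; branch {V=F, Y=F, Z=T} (X, W, U) contributes 4 new; branch {V=F, W=T, Y=F, Z=T} (X, U) contributes 0 new; branch {V=T, W=T, Y=F, Z=F} (X, U) contributes 4 new; branch {V=F, W=T, X=F, Y=T, Z=F} (U) contributes 2 new; branch {V=F, W=F, X=F, Y=F, Z=T} (U) contributes 0 new; branch {V=F, X=F, Y=F, Z=T} (W, U) contributes 0 new; branch {V=F, W=T, X=F, Y=F, Z=T} (U) contributes 0 new; branch {V=T, W=F, X=F, Y=T} (Z, U) contributes 4 new; branch {V=T, X=F, Y=T, Z=T} (W, U) contributes 2 new; branch {W=F, X=F, Y=T, Z=F} (V, U) contributes 2 new; branch {V=T, W=T, X=F, Y=F, Z=F} (U) contributes 0 new. Total: 22.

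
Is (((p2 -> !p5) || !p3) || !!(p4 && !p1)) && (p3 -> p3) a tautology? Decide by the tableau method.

Assume the negation and expand:
Initial set: {!((((p2 -> !p5) || !p3) || !!(p4 && !p1)) && (p3 -> p3))}.
!((((p2 -> !p5) || !p3) || !!(p4 && !p1)) && (p3 -> p3)): β-rule — branch into !(((p2 -> !p5) || !p3) || !!(p4 && !p1))  //  !(p3 -> p3).
  branch 1 (add !(((p2 -> !p5) || !p3) || !!(p4 && !p1))):
    !(((p2 -> !p5) || !p3) || !!(p4 && !p1)): α-rule — add !((p2 -> !p5) || !p3), !!!(p4 && !p1).
    !((p2 -> !p5) || !p3): α-rule — add !(p2 -> !p5), !!p3.
    !!!(p4 && !p1): drop double negation, giving !(p4 && !p1).
    !(p2 -> !p5): α-rule — add p2, !!p5.
    !(p4 && !p1): β-rule — branch into !p4  //  !!p1.
      branch 1.1 (add !p4):
        ○ open, literals {p2=1, p3=1, p4=0, p5=1}.
      branch 1.2 (add !!p1):
        ○ open, literals {p1=1, p2=1, p3=1, p5=1}.
  branch 2 (add !(p3 -> p3)):
    !(p3 -> p3): α-rule — add p3, !p3.
    × closes — contains both p3 and !p3.
1 branch closed, 2 open.
An open branch gives a countermodel: p2=1, p3=1, p4=0, p5=1 (unmentioned atoms arbitrary); under it the original formula is false.

Not valid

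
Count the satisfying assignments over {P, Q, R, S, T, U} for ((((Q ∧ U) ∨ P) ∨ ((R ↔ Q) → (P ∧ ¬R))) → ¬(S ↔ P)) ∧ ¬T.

19

Initial set: {(((((Q ∧ U) ∨ P) ∨ ((R ↔ Q) → (P ∧ ¬R))) → ¬(S ↔ P)) ∧ ¬T)}.
(((((Q ∧ U) ∨ P) ∨ ((R ↔ Q) → (P ∧ ¬R))) → ¬(S ↔ P)) ∧ ¬T): α-rule — add ((((Q ∧ U) ∨ P) ∨ ((R ↔ Q) → (P ∧ ¬R))) → ¬(S ↔ P)), ¬T.
((((Q ∧ U) ∨ P) ∨ ((R ↔ Q) → (P ∧ ¬R))) → ¬(S ↔ P)): β-rule — branch into ¬(((Q ∧ U) ∨ P) ∨ ((R ↔ Q) → (P ∧ ¬R)))  //  ¬(S ↔ P).
  branch 1 (add ¬(((Q ∧ U) ∨ P) ∨ ((R ↔ Q) → (P ∧ ¬R)))):
    ¬(((Q ∧ U) ∨ P) ∨ ((R ↔ Q) → (P ∧ ¬R))): α-rule — add ¬((Q ∧ U) ∨ P), ¬((R ↔ Q) → (P ∧ ¬R)).
    ¬((Q ∧ U) ∨ P): α-rule — add ¬(Q ∧ U), ¬P.
    ¬((R ↔ Q) → (P ∧ ¬R)): α-rule — add (R ↔ Q), ¬(P ∧ ¬R).
    ¬(Q ∧ U): β-rule — branch into ¬Q  //  ¬U.
      branch 1.1 (add ¬Q):
        (R ↔ Q): β-rule — branch into R, Q  //  ¬R, ¬Q.
          branch 1.1.1 (add R, Q):
            × closes — contains both Q and ¬Q.
          branch 1.1.2 (add ¬R, ¬Q):
            ¬(P ∧ ¬R): β-rule — branch into ¬P  //  ¬¬R.
              branch 1.1.2.1 (add ¬P):
                ○ open, literals {P=F, Q=F, R=F, T=F}.
              branch 1.1.2.2 (add ¬¬R):
                × closes — contains both R and ¬R.
      branch 1.2 (add ¬U):
        (R ↔ Q): β-rule — branch into R, Q  //  ¬R, ¬Q.
          branch 1.2.1 (add R, Q):
            ¬(P ∧ ¬R): β-rule — branch into ¬P  //  ¬¬R.
              branch 1.2.1.1 (add ¬P):
                ○ open, literals {P=F, Q=T, R=T, T=F, U=F}.
              branch 1.2.1.2 (add ¬¬R):
                ○ open, literals {P=F, Q=T, R=T, T=F, U=F}.
          branch 1.2.2 (add ¬R, ¬Q):
            ¬(P ∧ ¬R): β-rule — branch into ¬P  //  ¬¬R.
              branch 1.2.2.1 (add ¬P):
                ○ open, literals {P=F, Q=F, R=F, T=F, U=F}.
              branch 1.2.2.2 (add ¬¬R):
                × closes — contains both R and ¬R.
  branch 2 (add ¬(S ↔ P)):
    ¬(S ↔ P): β-rule — branch into S, ¬P  //  ¬S, P.
      branch 2.1 (add S, ¬P):
        ○ open, literals {P=F, S=T, T=F}.
      branch 2.2 (add ¬S, P):
        ○ open, literals {P=T, S=F, T=F}.
3 branches closed, 6 open.
Each open branch fixes some atoms; the unmentioned ones are free. Counting distinct full assignments: branch {P=F, Q=F, R=F, T=F} (S, U) contributes 4 new; branch {P=F, Q=T, R=T, T=F, U=F} (S) contributes 2 new; branch {P=F, Q=T, R=T, T=F, U=F} (S) contributes 0 new; branch {P=F, Q=F, R=F, T=F, U=F} (S) contributes 0 new; branch {P=F, S=T, T=F} (Q, R, U) contributes 5 new; branch {P=T, S=F, T=F} (Q, R, U) contributes 8 new. Total: 19.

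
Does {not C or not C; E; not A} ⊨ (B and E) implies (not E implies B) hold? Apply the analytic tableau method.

Initial set: {T (not C or not C); T E; T not A; F ((B and E) implies (not E implies B))}.
F ((B and E) implies (not E implies B)): α-rule — add T (B and E), F (not E implies B).
T (B and E): α-rule — add T B, T E.
F (not E implies B): α-rule — add T not E, F B.
× closes — contains both E and not E.
All 1 branch closes.
Every branch closed, so the premises entail the conclusion.

Yes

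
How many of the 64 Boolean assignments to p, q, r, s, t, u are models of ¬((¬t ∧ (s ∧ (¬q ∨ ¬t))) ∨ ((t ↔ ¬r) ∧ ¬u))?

Initial set: {¬((¬t ∧ (s ∧ (¬q ∨ ¬t))) ∨ ((t ↔ ¬r) ∧ ¬u))}.
¬((¬t ∧ (s ∧ (¬q ∨ ¬t))) ∨ ((t ↔ ¬r) ∧ ¬u)): α-rule — add ¬(¬t ∧ (s ∧ (¬q ∨ ¬t))), ¬((t ↔ ¬r) ∧ ¬u).
¬(¬t ∧ (s ∧ (¬q ∨ ¬t))): β-rule — branch into ¬¬t  //  ¬(s ∧ (¬q ∨ ¬t)).
  branch 1 (add ¬¬t):
    ¬((t ↔ ¬r) ∧ ¬u): β-rule — branch into ¬(t ↔ ¬r)  //  ¬¬u.
      branch 1.1 (add ¬(t ↔ ¬r)):
        ¬(t ↔ ¬r): β-rule — branch into t, ¬¬r  //  ¬t, ¬r.
          branch 1.1.1 (add t, ¬¬r):
            ○ open, literals {r=T, t=T}.
          branch 1.1.2 (add ¬t, ¬r):
            × closes — contains both t and ¬t.
      branch 1.2 (add ¬¬u):
        ○ open, literals {t=T, u=T}.
  branch 2 (add ¬(s ∧ (¬q ∨ ¬t))):
    ¬((t ↔ ¬r) ∧ ¬u): β-rule — branch into ¬(t ↔ ¬r)  //  ¬¬u.
      branch 2.1 (add ¬(t ↔ ¬r)):
        ¬(s ∧ (¬q ∨ ¬t)): β-rule — branch into ¬s  //  ¬(¬q ∨ ¬t).
          branch 2.1.1 (add ¬s):
            ¬(t ↔ ¬r): β-rule — branch into t, ¬¬r  //  ¬t, ¬r.
              branch 2.1.1.1 (add t, ¬¬r):
                ○ open, literals {r=T, s=F, t=T}.
              branch 2.1.1.2 (add ¬t, ¬r):
                ○ open, literals {r=F, s=F, t=F}.
          branch 2.1.2 (add ¬(¬q ∨ ¬t)):
            ¬(¬q ∨ ¬t): α-rule — add ¬¬q, ¬¬t.
            ¬(t ↔ ¬r): β-rule — branch into t, ¬¬r  //  ¬t, ¬r.
              branch 2.1.2.1 (add t, ¬¬r):
                ○ open, literals {q=T, r=T, t=T}.
              branch 2.1.2.2 (add ¬t, ¬r):
                × closes — contains both t and ¬t.
      branch 2.2 (add ¬¬u):
        ¬(s ∧ (¬q ∨ ¬t)): β-rule — branch into ¬s  //  ¬(¬q ∨ ¬t).
          branch 2.2.1 (add ¬s):
            ○ open, literals {s=F, u=T}.
          branch 2.2.2 (add ¬(¬q ∨ ¬t)):
            ¬(¬q ∨ ¬t): α-rule — add ¬¬q, ¬¬t.
            ○ open, literals {q=T, t=T, u=T}.
2 branches closed, 7 open.
Each open branch fixes some atoms; the unmentioned ones are free. Counting distinct full assignments: branch {r=T, t=T} (p, q, s, u) contributes 16 new; branch {t=T, u=T} (p, q, r, s) contributes 8 new; branch {r=T, s=F, t=T} (p, q, u) contributes 0 new; branch {r=F, s=F, t=F} (p, q, u) contributes 8 new; branch {q=T, r=T, t=T} (p, s, u) contributes 0 new; branch {s=F, u=T} (p, q, r, t) contributes 4 new; branch {q=T, t=T, u=T} (p, r, s) contributes 0 new. Total: 36.

36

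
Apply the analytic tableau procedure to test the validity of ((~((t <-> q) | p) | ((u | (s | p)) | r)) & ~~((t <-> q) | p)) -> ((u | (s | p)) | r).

Valid

Assume the negation and expand:
Initial set: {F (((~((t <-> q) | p) | ((u | (s | p)) | r)) & ~~((t <-> q) | p)) -> ((u | (s | p)) | r))}.
F (((~((t <-> q) | p) | ((u | (s | p)) | r)) & ~~((t <-> q) | p)) -> ((u | (s | p)) | r)): α-rule — add T ((~((t <-> q) | p) | ((u | (s | p)) | r)) & ~~((t <-> q) | p)), F ((u | (s | p)) | r).
T ((~((t <-> q) | p) | ((u | (s | p)) | r)) & ~~((t <-> q) | p)): α-rule — add T (~((t <-> q) | p) | ((u | (s | p)) | r)), T ~~((t <-> q) | p).
F ((u | (s | p)) | r): α-rule — add F (u | (s | p)), F r.
T ~~((t <-> q) | p): drop double negation, giving T ((t <-> q) | p).
F (u | (s | p)): α-rule — add F u, F (s | p).
F (s | p): α-rule — add F s, F p.
T (~((t <-> q) | p) | ((u | (s | p)) | r)): β-rule — branch into T ~((t <-> q) | p)  //  T ((u | (s | p)) | r).
  branch 1 (add T ~((t <-> q) | p)):
    T ~((t <-> q) | p): α-rule — add F (t <-> q), F p.
    T ((t <-> q) | p): β-rule — branch into T (t <-> q)  //  T p.
      branch 1.1 (add T (t <-> q)):
        F (t <-> q): β-rule — branch into T t, F q  //  F t, T q.
          branch 1.1.1 (add T t, F q):
            T (t <-> q): β-rule — branch into T t, T q  //  F t, F q.
              branch 1.1.1.1 (add T t, T q):
                × closes — contains both q and ~q.
              branch 1.1.1.2 (add F t, F q):
                × closes — contains both t and ~t.
          branch 1.1.2 (add F t, T q):
            T (t <-> q): β-rule — branch into T t, T q  //  F t, F q.
              branch 1.1.2.1 (add T t, T q):
                × closes — contains both t and ~t.
              branch 1.1.2.2 (add F t, F q):
                × closes — contains both q and ~q.
      branch 1.2 (add T p):
        × closes — contains both p and ~p.
  branch 2 (add T ((u | (s | p)) | r)):
    T ((t <-> q) | p): β-rule — branch into T (t <-> q)  //  T p.
      branch 2.1 (add T (t <-> q)):
        T ((u | (s | p)) | r): β-rule — branch into T (u | (s | p))  //  T r.
          branch 2.1.1 (add T (u | (s | p))):
            T (t <-> q): β-rule — branch into T t, T q  //  F t, F q.
              branch 2.1.1.1 (add T t, T q):
                T (u | (s | p)): β-rule — branch into T u  //  T (s | p).
                  branch 2.1.1.1.1 (add T u):
                    × closes — contains both u and ~u.
                  branch 2.1.1.1.2 (add T (s | p)):
                    T (s | p): β-rule — branch into T s  //  T p.
                      branch 2.1.1.1.2.1 (add T s):
                        × closes — contains both s and ~s.
                      branch 2.1.1.1.2.2 (add T p):
                        × closes — contains both p and ~p.
              branch 2.1.1.2 (add F t, F q):
                T (u | (s | p)): β-rule — branch into T u  //  T (s | p).
                  branch 2.1.1.2.1 (add T u):
                    × closes — contains both u and ~u.
                  branch 2.1.1.2.2 (add T (s | p)):
                    T (s | p): β-rule — branch into T s  //  T p.
                      branch 2.1.1.2.2.1 (add T s):
                        × closes — contains both s and ~s.
                      branch 2.1.1.2.2.2 (add T p):
                        × closes — contains both p and ~p.
          branch 2.1.2 (add T r):
            × closes — contains both r and ~r.
      branch 2.2 (add T p):
        × closes — contains both p and ~p.
All 13 branches close.
Every branch closed, so the negation is unsatisfiable and the formula is valid.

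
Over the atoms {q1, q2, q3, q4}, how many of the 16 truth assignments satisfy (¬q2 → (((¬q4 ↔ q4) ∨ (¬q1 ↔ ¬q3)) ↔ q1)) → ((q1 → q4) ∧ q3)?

Initial set: {((¬q2 → (((¬q4 ↔ q4) ∨ (¬q1 ↔ ¬q3)) ↔ q1)) → ((q1 → q4) ∧ q3))}.
((¬q2 → (((¬q4 ↔ q4) ∨ (¬q1 ↔ ¬q3)) ↔ q1)) → ((q1 → q4) ∧ q3)): β-rule — branch into ¬(¬q2 → (((¬q4 ↔ q4) ∨ (¬q1 ↔ ¬q3)) ↔ q1))  //  ((q1 → q4) ∧ q3).
  branch 1 (add ¬(¬q2 → (((¬q4 ↔ q4) ∨ (¬q1 ↔ ¬q3)) ↔ q1))):
    ¬(¬q2 → (((¬q4 ↔ q4) ∨ (¬q1 ↔ ¬q3)) ↔ q1)): α-rule — add ¬q2, ¬(((¬q4 ↔ q4) ∨ (¬q1 ↔ ¬q3)) ↔ q1).
    ¬(((¬q4 ↔ q4) ∨ (¬q1 ↔ ¬q3)) ↔ q1): β-rule — branch into ((¬q4 ↔ q4) ∨ (¬q1 ↔ ¬q3)), ¬q1  //  ¬((¬q4 ↔ q4) ∨ (¬q1 ↔ ¬q3)), q1.
      branch 1.1 (add ((¬q4 ↔ q4) ∨ (¬q1 ↔ ¬q3)), ¬q1):
        ((¬q4 ↔ q4) ∨ (¬q1 ↔ ¬q3)): β-rule — branch into (¬q4 ↔ q4)  //  (¬q1 ↔ ¬q3).
          branch 1.1.1 (add (¬q4 ↔ q4)):
            (¬q4 ↔ q4): β-rule — branch into ¬q4, q4  //  ¬¬q4, ¬q4.
              branch 1.1.1.1 (add ¬q4, q4):
                × closes — contains both q4 and ¬q4.
              branch 1.1.1.2 (add ¬¬q4, ¬q4):
                × closes — contains both q4 and ¬q4.
          branch 1.1.2 (add (¬q1 ↔ ¬q3)):
            (¬q1 ↔ ¬q3): β-rule — branch into ¬q1, ¬q3  //  ¬¬q1, ¬¬q3.
              branch 1.1.2.1 (add ¬q1, ¬q3):
                ○ open, literals {q1=0, q2=0, q3=0}.
              branch 1.1.2.2 (add ¬¬q1, ¬¬q3):
                × closes — contains both q1 and ¬q1.
      branch 1.2 (add ¬((¬q4 ↔ q4) ∨ (¬q1 ↔ ¬q3)), q1):
        ¬((¬q4 ↔ q4) ∨ (¬q1 ↔ ¬q3)): α-rule — add ¬(¬q4 ↔ q4), ¬(¬q1 ↔ ¬q3).
        ¬(¬q4 ↔ q4): β-rule — branch into ¬q4, ¬q4  //  ¬¬q4, q4.
          branch 1.2.1 (add ¬q4, ¬q4):
            ¬(¬q1 ↔ ¬q3): β-rule — branch into ¬q1, ¬¬q3  //  ¬¬q1, ¬q3.
              branch 1.2.1.1 (add ¬q1, ¬¬q3):
                × closes — contains both q1 and ¬q1.
              branch 1.2.1.2 (add ¬¬q1, ¬q3):
                ○ open, literals {q1=1, q2=0, q3=0, q4=0}.
          branch 1.2.2 (add ¬¬q4, q4):
            ¬(¬q1 ↔ ¬q3): β-rule — branch into ¬q1, ¬¬q3  //  ¬¬q1, ¬q3.
              branch 1.2.2.1 (add ¬q1, ¬¬q3):
                × closes — contains both q1 and ¬q1.
              branch 1.2.2.2 (add ¬¬q1, ¬q3):
                ○ open, literals {q1=1, q2=0, q3=0, q4=1}.
  branch 2 (add ((q1 → q4) ∧ q3)):
    ((q1 → q4) ∧ q3): α-rule — add (q1 → q4), q3.
    (q1 → q4): β-rule — branch into ¬q1  //  q4.
      branch 2.1 (add ¬q1):
        ○ open, literals {q1=0, q3=1}.
      branch 2.2 (add q4):
        ○ open, literals {q3=1, q4=1}.
5 branches closed, 5 open.
Each open branch fixes some atoms; the unmentioned ones are free. Counting distinct full assignments: branch {q1=0, q2=0, q3=0} (q4) contributes 2 new; branch {q1=1, q2=0, q3=0, q4=0} (none free) contributes 1 new; branch {q1=1, q2=0, q3=0, q4=1} (none free) contributes 1 new; branch {q1=0, q3=1} (q2, q4) contributes 4 new; branch {q3=1, q4=1} (q1, q2) contributes 2 new. Total: 10.

10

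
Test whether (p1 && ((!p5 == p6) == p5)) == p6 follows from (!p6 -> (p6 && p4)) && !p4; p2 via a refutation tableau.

Initial set: {((!p6 -> (p6 && p4)) && !p4); p2; !((p1 && ((!p5 == p6) == p5)) == p6)}.
((!p6 -> (p6 && p4)) && !p4): α-rule — add (!p6 -> (p6 && p4)), !p4.
!((p1 && ((!p5 == p6) == p5)) == p6): β-rule — branch into (p1 && ((!p5 == p6) == p5)), !p6  //  !(p1 && ((!p5 == p6) == p5)), p6.
  branch 1 (add (p1 && ((!p5 == p6) == p5)), !p6):
    (p1 && ((!p5 == p6) == p5)): α-rule — add p1, ((!p5 == p6) == p5).
    (!p6 -> (p6 && p4)): β-rule — branch into !!p6  //  (p6 && p4).
      branch 1.1 (add !!p6):
        × closes — contains both p6 and !p6.
      branch 1.2 (add (p6 && p4)):
        (p6 && p4): α-rule — add p6, p4.
        × closes — contains both p6 and !p6.
  branch 2 (add !(p1 && ((!p5 == p6) == p5)), p6):
    (!p6 -> (p6 && p4)): β-rule — branch into !!p6  //  (p6 && p4).
      branch 2.1 (add !!p6):
        !(p1 && ((!p5 == p6) == p5)): β-rule — branch into !p1  //  !((!p5 == p6) == p5).
          branch 2.1.1 (add !p1):
            ○ open, literals {p1=0, p2=1, p4=0, p6=1}.
          branch 2.1.2 (add !((!p5 == p6) == p5)):
            !((!p5 == p6) == p5): β-rule — branch into (!p5 == p6), !p5  //  !(!p5 == p6), p5.
              branch 2.1.2.1 (add (!p5 == p6), !p5):
                (!p5 == p6): β-rule — branch into !p5, p6  //  !!p5, !p6.
                  branch 2.1.2.1.1 (add !p5, p6):
                    ○ open, literals {p2=1, p4=0, p5=0, p6=1}.
                  branch 2.1.2.1.2 (add !!p5, !p6):
                    × closes — contains both p5 and !p5.
              branch 2.1.2.2 (add !(!p5 == p6), p5):
                !(!p5 == p6): β-rule — branch into !p5, !p6  //  !!p5, p6.
                  branch 2.1.2.2.1 (add !p5, !p6):
                    × closes — contains both p5 and !p5.
                  branch 2.1.2.2.2 (add !!p5, p6):
                    ○ open, literals {p2=1, p4=0, p5=1, p6=1}.
      branch 2.2 (add (p6 && p4)):
        (p6 && p4): α-rule — add p6, p4.
        × closes — contains both p4 and !p4.
5 branches closed, 3 open.
An open branch gives a countermodel: p1=0, p2=1, p4=0, p6=1 (unmentioned atoms arbitrary); the premises hold there but the conclusion fails.

No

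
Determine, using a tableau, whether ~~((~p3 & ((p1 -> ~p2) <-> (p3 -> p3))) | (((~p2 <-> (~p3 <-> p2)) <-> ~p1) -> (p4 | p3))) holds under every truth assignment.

Not valid

Assume the negation and expand:
Initial set: {~~~((~p3 & ((p1 -> ~p2) <-> (p3 -> p3))) | (((~p2 <-> (~p3 <-> p2)) <-> ~p1) -> (p4 | p3)))}.
~~~((~p3 & ((p1 -> ~p2) <-> (p3 -> p3))) | (((~p2 <-> (~p3 <-> p2)) <-> ~p1) -> (p4 | p3))): drop double negation, giving ~((~p3 & ((p1 -> ~p2) <-> (p3 -> p3))) | (((~p2 <-> (~p3 <-> p2)) <-> ~p1) -> (p4 | p3))).
~((~p3 & ((p1 -> ~p2) <-> (p3 -> p3))) | (((~p2 <-> (~p3 <-> p2)) <-> ~p1) -> (p4 | p3))): α-rule — add ~(~p3 & ((p1 -> ~p2) <-> (p3 -> p3))), ~(((~p2 <-> (~p3 <-> p2)) <-> ~p1) -> (p4 | p3)).
~(((~p2 <-> (~p3 <-> p2)) <-> ~p1) -> (p4 | p3)): α-rule — add ((~p2 <-> (~p3 <-> p2)) <-> ~p1), ~(p4 | p3).
~(p4 | p3): α-rule — add ~p4, ~p3.
~(~p3 & ((p1 -> ~p2) <-> (p3 -> p3))): β-rule — branch into ~~p3  //  ~((p1 -> ~p2) <-> (p3 -> p3)).
  branch 1 (add ~~p3):
    × closes — contains both p3 and ~p3.
  branch 2 (add ~((p1 -> ~p2) <-> (p3 -> p3))):
    ((~p2 <-> (~p3 <-> p2)) <-> ~p1): β-rule — branch into (~p2 <-> (~p3 <-> p2)), ~p1  //  ~(~p2 <-> (~p3 <-> p2)), ~~p1.
      branch 2.1 (add (~p2 <-> (~p3 <-> p2)), ~p1):
        ~((p1 -> ~p2) <-> (p3 -> p3)): β-rule — branch into (p1 -> ~p2), ~(p3 -> p3)  //  ~(p1 -> ~p2), (p3 -> p3).
          branch 2.1.1 (add (p1 -> ~p2), ~(p3 -> p3)):
            ~(p3 -> p3): α-rule — add p3, ~p3.
            × closes — contains both p3 and ~p3.
          branch 2.1.2 (add ~(p1 -> ~p2), (p3 -> p3)):
            ~(p1 -> ~p2): α-rule — add p1, ~~p2.
            × closes — contains both p1 and ~p1.
      branch 2.2 (add ~(~p2 <-> (~p3 <-> p2)), ~~p1):
        ~((p1 -> ~p2) <-> (p3 -> p3)): β-rule — branch into (p1 -> ~p2), ~(p3 -> p3)  //  ~(p1 -> ~p2), (p3 -> p3).
          branch 2.2.1 (add (p1 -> ~p2), ~(p3 -> p3)):
            ~(p3 -> p3): α-rule — add p3, ~p3.
            × closes — contains both p3 and ~p3.
          branch 2.2.2 (add ~(p1 -> ~p2), (p3 -> p3)):
            ~(p1 -> ~p2): α-rule — add p1, ~~p2.
            ~(~p2 <-> (~p3 <-> p2)): β-rule — branch into ~p2, ~(~p3 <-> p2)  //  ~~p2, (~p3 <-> p2).
              branch 2.2.2.1 (add ~p2, ~(~p3 <-> p2)):
                × closes — contains both p2 and ~p2.
              branch 2.2.2.2 (add ~~p2, (~p3 <-> p2)):
                (p3 -> p3): β-rule — branch into ~p3  //  p3.
                  branch 2.2.2.2.1 (add ~p3):
                    (~p3 <-> p2): β-rule — branch into ~p3, p2  //  ~~p3, ~p2.
                      branch 2.2.2.2.1.1 (add ~p3, p2):
                        ○ open, literals {p1=T, p2=T, p3=F, p4=F}.
                      branch 2.2.2.2.1.2 (add ~~p3, ~p2):
                        × closes — contains both p3 and ~p3.
                  branch 2.2.2.2.2 (add p3):
                    × closes — contains both p3 and ~p3.
7 branches closed, 1 open.
An open branch gives a countermodel: p1=T, p2=T, p3=F, p4=F (unmentioned atoms arbitrary); under it the original formula is false.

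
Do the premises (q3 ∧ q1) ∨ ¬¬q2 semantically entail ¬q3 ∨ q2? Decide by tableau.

Initial set: {((q3 ∧ q1) ∨ ¬¬q2); ¬(¬q3 ∨ q2)}.
¬(¬q3 ∨ q2): α-rule — add ¬¬q3, ¬q2.
((q3 ∧ q1) ∨ ¬¬q2): β-rule — branch into (q3 ∧ q1)  //  ¬¬q2.
  branch 1 (add (q3 ∧ q1)):
    (q3 ∧ q1): α-rule — add q3, q1.
    ○ open, literals {q1=T, q2=F, q3=T}.
  branch 2 (add ¬¬q2):
    ¬¬q2: drop double negation, giving q2.
    × closes — contains both q2 and ¬q2.
1 branch closed, 1 open.
An open branch gives a countermodel: q1=T, q2=F, q3=T (unmentioned atoms arbitrary); the premises hold there but the conclusion fails.

No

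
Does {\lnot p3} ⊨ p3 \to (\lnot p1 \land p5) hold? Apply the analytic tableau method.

Initial set: {\lnot p3; \lnot (p3 \to (\lnot p1 \land p5))}.
\lnot (p3 \to (\lnot p1 \land p5)): α-rule — add p3, \lnot (\lnot p1 \land p5).
× closes — contains both p3 and \lnot p3.
All 1 branch closes.
Every branch closed, so the premises entail the conclusion.

Yes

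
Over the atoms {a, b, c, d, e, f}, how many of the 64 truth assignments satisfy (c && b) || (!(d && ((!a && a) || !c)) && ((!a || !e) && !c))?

Initial set: {T ((c && b) || (!(d && ((!a && a) || !c)) && ((!a || !e) && !c)))}.
T ((c && b) || (!(d && ((!a && a) || !c)) && ((!a || !e) && !c))): β-rule — branch into T (c && b)  //  T (!(d && ((!a && a) || !c)) && ((!a || !e) && !c)).
  branch 1 (add T (c && b)):
    T (c && b): α-rule — add T c, T b.
    ○ open, literals {b=T, c=T}.
  branch 2 (add T (!(d && ((!a && a) || !c)) && ((!a || !e) && !c))):
    T (!(d && ((!a && a) || !c)) && ((!a || !e) && !c)): α-rule — add T !(d && ((!a && a) || !c)), T ((!a || !e) && !c).
    T ((!a || !e) && !c): α-rule — add T (!a || !e), T !c.
    T !(d && ((!a && a) || !c)): β-rule — branch into F d  //  F ((!a && a) || !c).
      branch 2.1 (add F d):
        T (!a || !e): β-rule — branch into T !a  //  T !e.
          branch 2.1.1 (add T !a):
            ○ open, literals {a=F, c=F, d=F}.
          branch 2.1.2 (add T !e):
            ○ open, literals {c=F, d=F, e=F}.
      branch 2.2 (add F ((!a && a) || !c)):
        F ((!a && a) || !c): α-rule — add F (!a && a), F !c.
        × closes — contains both c and !c.
1 branch closed, 3 open.
Each open branch fixes some atoms; the unmentioned ones are free. Counting distinct full assignments: branch {b=T, c=T} (a, d, e, f) contributes 16 new; branch {a=F, c=F, d=F} (b, e, f) contributes 8 new; branch {c=F, d=F, e=F} (a, b, f) contributes 4 new. Total: 28.

28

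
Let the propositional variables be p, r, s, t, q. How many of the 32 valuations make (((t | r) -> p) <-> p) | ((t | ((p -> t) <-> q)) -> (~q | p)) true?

Initial set: {T ((((t | r) -> p) <-> p) | ((t | ((p -> t) <-> q)) -> (~q | p)))}.
T ((((t | r) -> p) <-> p) | ((t | ((p -> t) <-> q)) -> (~q | p))): β-rule — branch into T (((t | r) -> p) <-> p)  //  T ((t | ((p -> t) <-> q)) -> (~q | p)).
  branch 1 (add T (((t | r) -> p) <-> p)):
    T (((t | r) -> p) <-> p): β-rule — branch into T ((t | r) -> p), T p  //  F ((t | r) -> p), F p.
      branch 1.1 (add T ((t | r) -> p), T p):
        T ((t | r) -> p): β-rule — branch into F (t | r)  //  T p.
          branch 1.1.1 (add F (t | r)):
            F (t | r): α-rule — add F t, F r.
            ○ open, literals {p=T, r=F, t=F}.
          branch 1.1.2 (add T p):
            ○ open, literals {p=T}.
      branch 1.2 (add F ((t | r) -> p), F p):
        F ((t | r) -> p): α-rule — add T (t | r), F p.
        T (t | r): β-rule — branch into T t  //  T r.
          branch 1.2.1 (add T t):
            ○ open, literals {p=F, t=T}.
          branch 1.2.2 (add T r):
            ○ open, literals {p=F, r=T}.
  branch 2 (add T ((t | ((p -> t) <-> q)) -> (~q | p))):
    T ((t | ((p -> t) <-> q)) -> (~q | p)): β-rule — branch into F (t | ((p -> t) <-> q))  //  T (~q | p).
      branch 2.1 (add F (t | ((p -> t) <-> q))):
        F (t | ((p -> t) <-> q)): α-rule — add F t, F ((p -> t) <-> q).
        F ((p -> t) <-> q): β-rule — branch into T (p -> t), F q  //  F (p -> t), T q.
          branch 2.1.1 (add T (p -> t), F q):
            T (p -> t): β-rule — branch into F p  //  T t.
              branch 2.1.1.1 (add F p):
                ○ open, literals {p=F, q=F, t=F}.
              branch 2.1.1.2 (add T t):
                × closes — contains both t and ~t.
          branch 2.1.2 (add F (p -> t), T q):
            F (p -> t): α-rule — add T p, F t.
            ○ open, literals {p=T, q=T, t=F}.
      branch 2.2 (add T (~q | p)):
        T (~q | p): β-rule — branch into T ~q  //  T p.
          branch 2.2.1 (add T ~q):
            ○ open, literals {q=F}.
          branch 2.2.2 (add T p):
            ○ open, literals {p=T}.
1 branch closed, 8 open.
Each open branch fixes some atoms; the unmentioned ones are free. Counting distinct full assignments: branch {p=T, r=F, t=F} (s, q) contributes 4 new; branch {p=T} (r, s, t, q) contributes 12 new; branch {p=F, t=T} (r, s, q) contributes 8 new; branch {p=F, r=T} (s, t, q) contributes 4 new; branch {p=F, q=F, t=F} (r, s) contributes 2 new; branch {p=T, q=T, t=F} (r, s) contributes 0 new; branch {q=F} (p, r, s, t) contributes 0 new; branch {p=T} (r, s, t, q) contributes 0 new. Total: 30.

30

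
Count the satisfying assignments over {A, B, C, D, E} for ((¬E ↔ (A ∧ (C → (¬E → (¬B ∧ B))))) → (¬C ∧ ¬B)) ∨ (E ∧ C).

28

Initial set: {T (((¬E ↔ (A ∧ (C → (¬E → (¬B ∧ B))))) → (¬C ∧ ¬B)) ∨ (E ∧ C))}.
T (((¬E ↔ (A ∧ (C → (¬E → (¬B ∧ B))))) → (¬C ∧ ¬B)) ∨ (E ∧ C)): β-rule — branch into T ((¬E ↔ (A ∧ (C → (¬E → (¬B ∧ B))))) → (¬C ∧ ¬B))  //  T (E ∧ C).
  branch 1 (add T ((¬E ↔ (A ∧ (C → (¬E → (¬B ∧ B))))) → (¬C ∧ ¬B))):
    T ((¬E ↔ (A ∧ (C → (¬E → (¬B ∧ B))))) → (¬C ∧ ¬B)): β-rule — branch into F (¬E ↔ (A ∧ (C → (¬E → (¬B ∧ B)))))  //  T (¬C ∧ ¬B).
      branch 1.1 (add F (¬E ↔ (A ∧ (C → (¬E → (¬B ∧ B)))))):
        F (¬E ↔ (A ∧ (C → (¬E → (¬B ∧ B))))): β-rule — branch into T ¬E, F (A ∧ (C → (¬E → (¬B ∧ B))))  //  F ¬E, T (A ∧ (C → (¬E → (¬B ∧ B)))).
          branch 1.1.1 (add T ¬E, F (A ∧ (C → (¬E → (¬B ∧ B))))):
            F (A ∧ (C → (¬E → (¬B ∧ B)))): β-rule — branch into F A  //  F (C → (¬E → (¬B ∧ B))).
              branch 1.1.1.1 (add F A):
                ○ open, literals {A=0, E=0}.
              branch 1.1.1.2 (add F (C → (¬E → (¬B ∧ B)))):
                F (C → (¬E → (¬B ∧ B))): α-rule — add T C, F (¬E → (¬B ∧ B)).
                F (¬E → (¬B ∧ B)): α-rule — add T ¬E, F (¬B ∧ B).
                F (¬B ∧ B): β-rule — branch into F ¬B  //  F B.
                  branch 1.1.1.2.1 (add F ¬B):
                    ○ open, literals {B=1, C=1, E=0}.
                  branch 1.1.1.2.2 (add F B):
                    ○ open, literals {B=0, C=1, E=0}.
          branch 1.1.2 (add F ¬E, T (A ∧ (C → (¬E → (¬B ∧ B))))):
            T (A ∧ (C → (¬E → (¬B ∧ B)))): α-rule — add T A, T (C → (¬E → (¬B ∧ B))).
            T (C → (¬E → (¬B ∧ B))): β-rule — branch into F C  //  T (¬E → (¬B ∧ B)).
              branch 1.1.2.1 (add F C):
                ○ open, literals {A=1, C=0, E=1}.
              branch 1.1.2.2 (add T (¬E → (¬B ∧ B))):
                T (¬E → (¬B ∧ B)): β-rule — branch into F ¬E  //  T (¬B ∧ B).
                  branch 1.1.2.2.1 (add F ¬E):
                    ○ open, literals {A=1, E=1}.
                  branch 1.1.2.2.2 (add T (¬B ∧ B)):
                    T (¬B ∧ B): α-rule — add T ¬B, T B.
                    × closes — contains both B and ¬B.
      branch 1.2 (add T (¬C ∧ ¬B)):
        T (¬C ∧ ¬B): α-rule — add T ¬C, T ¬B.
        ○ open, literals {B=0, C=0}.
  branch 2 (add T (E ∧ C)):
    T (E ∧ C): α-rule — add T E, T C.
    ○ open, literals {C=1, E=1}.
1 branch closed, 7 open.
Each open branch fixes some atoms; the unmentioned ones are free. Counting distinct full assignments: branch {A=0, E=0} (B, C, D) contributes 8 new; branch {B=1, C=1, E=0} (A, D) contributes 2 new; branch {B=0, C=1, E=0} (A, D) contributes 2 new; branch {A=1, C=0, E=1} (B, D) contributes 4 new; branch {A=1, E=1} (B, C, D) contributes 4 new; branch {B=0, C=0} (A, D, E) contributes 4 new; branch {C=1, E=1} (A, B, D) contributes 4 new. Total: 28.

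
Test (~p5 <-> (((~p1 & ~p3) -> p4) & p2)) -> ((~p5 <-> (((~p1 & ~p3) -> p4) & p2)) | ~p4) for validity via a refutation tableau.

Valid

Assume the negation and expand:
Initial set: {F ((~p5 <-> (((~p1 & ~p3) -> p4) & p2)) -> ((~p5 <-> (((~p1 & ~p3) -> p4) & p2)) | ~p4))}.
F ((~p5 <-> (((~p1 & ~p3) -> p4) & p2)) -> ((~p5 <-> (((~p1 & ~p3) -> p4) & p2)) | ~p4)): α-rule — add T (~p5 <-> (((~p1 & ~p3) -> p4) & p2)), F ((~p5 <-> (((~p1 & ~p3) -> p4) & p2)) | ~p4).
F ((~p5 <-> (((~p1 & ~p3) -> p4) & p2)) | ~p4): α-rule — add F (~p5 <-> (((~p1 & ~p3) -> p4) & p2)), F ~p4.
T (~p5 <-> (((~p1 & ~p3) -> p4) & p2)): β-rule — branch into T ~p5, T (((~p1 & ~p3) -> p4) & p2)  //  F ~p5, F (((~p1 & ~p3) -> p4) & p2).
  branch 1 (add T ~p5, T (((~p1 & ~p3) -> p4) & p2)):
    T (((~p1 & ~p3) -> p4) & p2): α-rule — add T ((~p1 & ~p3) -> p4), T p2.
    F (~p5 <-> (((~p1 & ~p3) -> p4) & p2)): β-rule — branch into T ~p5, F (((~p1 & ~p3) -> p4) & p2)  //  F ~p5, T (((~p1 & ~p3) -> p4) & p2).
      branch 1.1 (add T ~p5, F (((~p1 & ~p3) -> p4) & p2)):
        T ((~p1 & ~p3) -> p4): β-rule — branch into F (~p1 & ~p3)  //  T p4.
          branch 1.1.1 (add F (~p1 & ~p3)):
            F (((~p1 & ~p3) -> p4) & p2): β-rule — branch into F ((~p1 & ~p3) -> p4)  //  F p2.
              branch 1.1.1.1 (add F ((~p1 & ~p3) -> p4)):
                F ((~p1 & ~p3) -> p4): α-rule — add T (~p1 & ~p3), F p4.
                × closes — contains both p4 and ~p4.
              branch 1.1.1.2 (add F p2):
                × closes — contains both p2 and ~p2.
          branch 1.1.2 (add T p4):
            F (((~p1 & ~p3) -> p4) & p2): β-rule — branch into F ((~p1 & ~p3) -> p4)  //  F p2.
              branch 1.1.2.1 (add F ((~p1 & ~p3) -> p4)):
                F ((~p1 & ~p3) -> p4): α-rule — add T (~p1 & ~p3), F p4.
                × closes — contains both p4 and ~p4.
              branch 1.1.2.2 (add F p2):
                × closes — contains both p2 and ~p2.
      branch 1.2 (add F ~p5, T (((~p1 & ~p3) -> p4) & p2)):
        × closes — contains both p5 and ~p5.
  branch 2 (add F ~p5, F (((~p1 & ~p3) -> p4) & p2)):
    F (~p5 <-> (((~p1 & ~p3) -> p4) & p2)): β-rule — branch into T ~p5, F (((~p1 & ~p3) -> p4) & p2)  //  F ~p5, T (((~p1 & ~p3) -> p4) & p2).
      branch 2.1 (add T ~p5, F (((~p1 & ~p3) -> p4) & p2)):
        × closes — contains both p5 and ~p5.
      branch 2.2 (add F ~p5, T (((~p1 & ~p3) -> p4) & p2)):
        T (((~p1 & ~p3) -> p4) & p2): α-rule — add T ((~p1 & ~p3) -> p4), T p2.
        F (((~p1 & ~p3) -> p4) & p2): β-rule — branch into F ((~p1 & ~p3) -> p4)  //  F p2.
          branch 2.2.1 (add F ((~p1 & ~p3) -> p4)):
            F ((~p1 & ~p3) -> p4): α-rule — add T (~p1 & ~p3), F p4.
            × closes — contains both p4 and ~p4.
          branch 2.2.2 (add F p2):
            × closes — contains both p2 and ~p2.
All 8 branches close.
Every branch closed, so the negation is unsatisfiable and the formula is valid.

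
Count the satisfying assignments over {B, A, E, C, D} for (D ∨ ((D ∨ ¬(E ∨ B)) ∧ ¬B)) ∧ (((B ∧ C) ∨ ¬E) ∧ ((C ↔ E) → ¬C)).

Initial set: {((D ∨ ((D ∨ ¬(E ∨ B)) ∧ ¬B)) ∧ (((B ∧ C) ∨ ¬E) ∧ ((C ↔ E) → ¬C)))}.
((D ∨ ((D ∨ ¬(E ∨ B)) ∧ ¬B)) ∧ (((B ∧ C) ∨ ¬E) ∧ ((C ↔ E) → ¬C))): α-rule — add (D ∨ ((D ∨ ¬(E ∨ B)) ∧ ¬B)), (((B ∧ C) ∨ ¬E) ∧ ((C ↔ E) → ¬C)).
(((B ∧ C) ∨ ¬E) ∧ ((C ↔ E) → ¬C)): α-rule — add ((B ∧ C) ∨ ¬E), ((C ↔ E) → ¬C).
(D ∨ ((D ∨ ¬(E ∨ B)) ∧ ¬B)): β-rule — branch into D  //  ((D ∨ ¬(E ∨ B)) ∧ ¬B).
  branch 1 (add D):
    ((B ∧ C) ∨ ¬E): β-rule — branch into (B ∧ C)  //  ¬E.
      branch 1.1 (add (B ∧ C)):
        (B ∧ C): α-rule — add B, C.
        ((C ↔ E) → ¬C): β-rule — branch into ¬(C ↔ E)  //  ¬C.
          branch 1.1.1 (add ¬(C ↔ E)):
            ¬(C ↔ E): β-rule — branch into C, ¬E  //  ¬C, E.
              branch 1.1.1.1 (add C, ¬E):
                ○ open, literals {B=true, C=true, D=true, E=false}.
              branch 1.1.1.2 (add ¬C, E):
                × closes — contains both C and ¬C.
          branch 1.1.2 (add ¬C):
            × closes — contains both C and ¬C.
      branch 1.2 (add ¬E):
        ((C ↔ E) → ¬C): β-rule — branch into ¬(C ↔ E)  //  ¬C.
          branch 1.2.1 (add ¬(C ↔ E)):
            ¬(C ↔ E): β-rule — branch into C, ¬E  //  ¬C, E.
              branch 1.2.1.1 (add C, ¬E):
                ○ open, literals {C=true, D=true, E=false}.
              branch 1.2.1.2 (add ¬C, E):
                × closes — contains both E and ¬E.
          branch 1.2.2 (add ¬C):
            ○ open, literals {C=false, D=true, E=false}.
  branch 2 (add ((D ∨ ¬(E ∨ B)) ∧ ¬B)):
    ((D ∨ ¬(E ∨ B)) ∧ ¬B): α-rule — add (D ∨ ¬(E ∨ B)), ¬B.
    ((B ∧ C) ∨ ¬E): β-rule — branch into (B ∧ C)  //  ¬E.
      branch 2.1 (add (B ∧ C)):
        (B ∧ C): α-rule — add B, C.
        × closes — contains both B and ¬B.
      branch 2.2 (add ¬E):
        ((C ↔ E) → ¬C): β-rule — branch into ¬(C ↔ E)  //  ¬C.
          branch 2.2.1 (add ¬(C ↔ E)):
            (D ∨ ¬(E ∨ B)): β-rule — branch into D  //  ¬(E ∨ B).
              branch 2.2.1.1 (add D):
                ¬(C ↔ E): β-rule — branch into C, ¬E  //  ¬C, E.
                  branch 2.2.1.1.1 (add C, ¬E):
                    ○ open, literals {B=false, C=true, D=true, E=false}.
                  branch 2.2.1.1.2 (add ¬C, E):
                    × closes — contains both E and ¬E.
              branch 2.2.1.2 (add ¬(E ∨ B)):
                ¬(E ∨ B): α-rule — add ¬E, ¬B.
                ¬(C ↔ E): β-rule — branch into C, ¬E  //  ¬C, E.
                  branch 2.2.1.2.1 (add C, ¬E):
                    ○ open, literals {B=false, C=true, E=false}.
                  branch 2.2.1.2.2 (add ¬C, E):
                    × closes — contains both E and ¬E.
          branch 2.2.2 (add ¬C):
            (D ∨ ¬(E ∨ B)): β-rule — branch into D  //  ¬(E ∨ B).
              branch 2.2.2.1 (add D):
                ○ open, literals {B=false, C=false, D=true, E=false}.
              branch 2.2.2.2 (add ¬(E ∨ B)):
                ¬(E ∨ B): α-rule — add ¬E, ¬B.
                ○ open, literals {B=false, C=false, E=false}.
6 branches closed, 7 open.
Each open branch fixes some atoms; the unmentioned ones are free. Counting distinct full assignments: branch {B=true, C=true, D=true, E=false} (A) contributes 2 new; branch {C=true, D=true, E=false} (B, A) contributes 2 new; branch {C=false, D=true, E=false} (B, A) contributes 4 new; branch {B=false, C=true, D=true, E=false} (A) contributes 0 new; branch {B=false, C=true, E=false} (A, D) contributes 2 new; branch {B=false, C=false, D=true, E=false} (A) contributes 0 new; branch {B=false, C=false, E=false} (A, D) contributes 2 new. Total: 12.

12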